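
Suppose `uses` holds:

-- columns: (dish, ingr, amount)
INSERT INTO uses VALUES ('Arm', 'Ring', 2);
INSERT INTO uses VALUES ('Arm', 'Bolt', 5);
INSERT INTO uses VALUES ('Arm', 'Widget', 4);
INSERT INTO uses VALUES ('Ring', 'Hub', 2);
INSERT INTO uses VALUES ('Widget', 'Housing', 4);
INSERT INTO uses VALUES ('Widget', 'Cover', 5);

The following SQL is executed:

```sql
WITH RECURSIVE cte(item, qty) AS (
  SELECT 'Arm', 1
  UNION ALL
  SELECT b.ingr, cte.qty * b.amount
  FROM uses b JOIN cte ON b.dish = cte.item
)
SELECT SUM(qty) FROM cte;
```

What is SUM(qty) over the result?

Base: (Arm, qty=1).
Iteration 1: components of {Arm} -> Bolt = 1*5 = 5, Ring = 1*2 = 2, Widget = 1*4 = 4.
Iteration 2: components of {Bolt,Ring,Widget} -> Cover = 4*5 = 20, Housing = 4*4 = 16, Hub = 2*2 = 4.
Iteration 3: no further components; recursion stops.
SUM(qty) = 1 + 2 + 5 + 4 + 4 + 16 + 20 = 52.

52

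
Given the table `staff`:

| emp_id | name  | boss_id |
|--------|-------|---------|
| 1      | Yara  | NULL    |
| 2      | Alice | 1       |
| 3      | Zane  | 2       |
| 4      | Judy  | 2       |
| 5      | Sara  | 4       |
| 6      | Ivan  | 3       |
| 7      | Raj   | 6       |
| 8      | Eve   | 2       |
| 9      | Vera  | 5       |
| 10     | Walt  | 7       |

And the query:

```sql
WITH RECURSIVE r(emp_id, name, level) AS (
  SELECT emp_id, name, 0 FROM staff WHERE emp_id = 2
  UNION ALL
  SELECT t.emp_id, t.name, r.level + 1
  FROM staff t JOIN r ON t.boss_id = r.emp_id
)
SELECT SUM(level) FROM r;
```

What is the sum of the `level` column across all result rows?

17

Base: emp_id=2 (Alice) at level 0.
Iteration 1: rows with boss_id in {2} -> Zane (id 3, level 1), Judy (id 4, level 1), Eve (id 8, level 1).
Iteration 2: rows with boss_id in {3,4,8} -> Sara (id 5, level 2), Ivan (id 6, level 2).
Iteration 3: rows with boss_id in {5,6} -> Raj (id 7, level 3), Vera (id 9, level 3).
Iteration 4: rows with boss_id in {7,9} -> Walt (id 10, level 4).
Iteration 5: no rows with boss_id in {10}; recursion stops.
SUM(level) = 0 + 1 + 1 + 1 + 2 + 2 + 3 + 3 + 4 = 17.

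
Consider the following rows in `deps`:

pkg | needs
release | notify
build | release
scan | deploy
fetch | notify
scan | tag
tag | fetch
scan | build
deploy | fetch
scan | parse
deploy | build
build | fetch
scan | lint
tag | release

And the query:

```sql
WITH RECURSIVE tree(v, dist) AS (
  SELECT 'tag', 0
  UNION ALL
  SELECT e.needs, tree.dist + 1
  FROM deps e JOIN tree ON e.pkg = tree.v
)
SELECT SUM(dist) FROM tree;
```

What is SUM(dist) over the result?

6

Base: (tag, dist=0).
Iteration 1: edges from {tag} -> (fetch, dist=1), (release, dist=1).
Iteration 2: edges from {fetch,release} -> (notify, dist=2) x2. [UNION ALL keeps all 2 new rows, including repeats]
Iteration 3: no outgoing edges from {notify}; recursion stops.
SUM(dist) = 0 + 1 + 1 + 2 + 2 = 6.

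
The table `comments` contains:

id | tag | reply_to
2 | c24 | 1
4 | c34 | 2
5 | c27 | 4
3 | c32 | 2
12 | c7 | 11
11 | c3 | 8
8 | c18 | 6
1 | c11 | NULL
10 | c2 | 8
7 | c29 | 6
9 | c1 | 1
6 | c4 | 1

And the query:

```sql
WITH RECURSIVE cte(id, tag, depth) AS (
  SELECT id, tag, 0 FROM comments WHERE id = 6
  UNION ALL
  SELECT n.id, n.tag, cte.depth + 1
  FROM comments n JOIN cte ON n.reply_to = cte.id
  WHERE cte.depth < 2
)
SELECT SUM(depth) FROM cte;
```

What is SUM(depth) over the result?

6

Base: id=6 (c4) at depth 0.
Iteration 1: rows with reply_to in {6} -> c29 (id 7, depth 1), c18 (id 8, depth 1).
Iteration 2: rows with reply_to in {7,8} -> c2 (id 10, depth 2), c3 (id 11, depth 2).
Iteration 3: depth < 2 fails for all current rows; recursion stops.
SUM(depth) = 0 + 1 + 1 + 2 + 2 = 6.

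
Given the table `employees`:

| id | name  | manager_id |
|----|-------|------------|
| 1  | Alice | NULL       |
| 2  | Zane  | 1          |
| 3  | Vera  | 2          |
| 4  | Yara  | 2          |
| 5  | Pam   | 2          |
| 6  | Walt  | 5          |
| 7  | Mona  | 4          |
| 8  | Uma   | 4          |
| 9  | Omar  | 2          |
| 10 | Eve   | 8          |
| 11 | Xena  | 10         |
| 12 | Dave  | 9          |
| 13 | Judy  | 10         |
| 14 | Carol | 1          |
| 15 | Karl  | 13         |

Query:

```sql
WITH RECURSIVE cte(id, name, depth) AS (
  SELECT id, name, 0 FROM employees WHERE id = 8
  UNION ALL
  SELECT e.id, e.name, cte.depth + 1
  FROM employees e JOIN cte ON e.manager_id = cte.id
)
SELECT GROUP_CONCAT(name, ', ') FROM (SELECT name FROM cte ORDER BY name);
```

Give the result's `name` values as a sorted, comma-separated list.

Eve, Judy, Karl, Uma, Xena

Base: id=8 (Uma) at depth 0.
Iteration 1: rows with manager_id in {8} -> Eve (id 10, depth 1).
Iteration 2: rows with manager_id in {10} -> Xena (id 11, depth 2), Judy (id 13, depth 2).
Iteration 3: rows with manager_id in {11,13} -> Karl (id 15, depth 3).
Iteration 4: no rows with manager_id in {15}; recursion stops.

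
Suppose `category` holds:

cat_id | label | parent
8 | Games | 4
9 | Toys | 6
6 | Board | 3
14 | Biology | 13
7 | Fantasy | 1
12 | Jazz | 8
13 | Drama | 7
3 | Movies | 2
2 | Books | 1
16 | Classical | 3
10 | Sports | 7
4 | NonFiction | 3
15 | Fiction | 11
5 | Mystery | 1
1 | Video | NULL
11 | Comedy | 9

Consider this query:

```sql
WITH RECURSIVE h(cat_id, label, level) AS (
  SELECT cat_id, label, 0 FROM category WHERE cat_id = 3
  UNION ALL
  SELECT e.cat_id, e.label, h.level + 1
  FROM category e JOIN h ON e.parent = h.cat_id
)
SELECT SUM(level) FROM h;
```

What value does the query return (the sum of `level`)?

Base: cat_id=3 (Movies) at level 0.
Iteration 1: rows with parent in {3} -> NonFiction (id 4, level 1), Board (id 6, level 1), Classical (id 16, level 1).
Iteration 2: rows with parent in {4,6,16} -> Games (id 8, level 2), Toys (id 9, level 2).
Iteration 3: rows with parent in {8,9} -> Comedy (id 11, level 3), Jazz (id 12, level 3).
Iteration 4: rows with parent in {11,12} -> Fiction (id 15, level 4).
Iteration 5: no rows with parent in {15}; recursion stops.
SUM(level) = 0 + 1 + 1 + 1 + 2 + 2 + 3 + 3 + 4 = 17.

17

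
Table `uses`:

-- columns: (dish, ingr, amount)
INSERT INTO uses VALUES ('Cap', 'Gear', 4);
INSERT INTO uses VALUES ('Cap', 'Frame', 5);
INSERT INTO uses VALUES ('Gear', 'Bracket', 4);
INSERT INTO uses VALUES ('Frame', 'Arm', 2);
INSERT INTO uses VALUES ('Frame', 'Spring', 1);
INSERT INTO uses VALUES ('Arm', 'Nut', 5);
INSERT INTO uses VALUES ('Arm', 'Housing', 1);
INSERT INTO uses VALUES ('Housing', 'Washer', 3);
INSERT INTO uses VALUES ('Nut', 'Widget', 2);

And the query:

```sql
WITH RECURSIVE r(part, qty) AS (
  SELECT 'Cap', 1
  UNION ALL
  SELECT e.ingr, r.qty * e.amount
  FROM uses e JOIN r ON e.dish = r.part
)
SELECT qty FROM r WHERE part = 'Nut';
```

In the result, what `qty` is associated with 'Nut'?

Base: (Cap, qty=1).
Iteration 1: components of {Cap} -> Frame = 1*5 = 5, Gear = 1*4 = 4.
Iteration 2: components of {Frame,Gear} -> Arm = 5*2 = 10, Bracket = 4*4 = 16, Spring = 5*1 = 5.
Iteration 3: components of {Arm,Bracket,Spring} -> Housing = 10*1 = 10, Nut = 10*5 = 50.
Iteration 4: components of {Housing,Nut} -> Washer = 10*3 = 30, Widget = 50*2 = 100.
Iteration 5: no further components; recursion stops.

50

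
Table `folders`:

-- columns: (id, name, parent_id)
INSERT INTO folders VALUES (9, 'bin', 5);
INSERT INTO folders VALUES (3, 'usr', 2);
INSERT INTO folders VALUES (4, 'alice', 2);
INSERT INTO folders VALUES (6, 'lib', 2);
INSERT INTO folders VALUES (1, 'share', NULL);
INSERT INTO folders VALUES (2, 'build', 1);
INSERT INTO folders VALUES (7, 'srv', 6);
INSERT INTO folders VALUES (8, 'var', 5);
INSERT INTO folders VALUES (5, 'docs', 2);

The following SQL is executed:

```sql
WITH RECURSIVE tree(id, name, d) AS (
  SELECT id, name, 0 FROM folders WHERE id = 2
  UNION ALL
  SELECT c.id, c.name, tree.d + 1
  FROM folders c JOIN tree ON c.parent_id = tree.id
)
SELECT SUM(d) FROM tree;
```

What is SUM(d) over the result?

Base: id=2 (build) at d 0.
Iteration 1: rows with parent_id in {2} -> usr (id 3, d 1), alice (id 4, d 1), docs (id 5, d 1), lib (id 6, d 1).
Iteration 2: rows with parent_id in {3,4,5,6} -> srv (id 7, d 2), var (id 8, d 2), bin (id 9, d 2).
Iteration 3: no rows with parent_id in {7,8,9}; recursion stops.
SUM(d) = 0 + 1 + 1 + 1 + 1 + 2 + 2 + 2 = 10.

10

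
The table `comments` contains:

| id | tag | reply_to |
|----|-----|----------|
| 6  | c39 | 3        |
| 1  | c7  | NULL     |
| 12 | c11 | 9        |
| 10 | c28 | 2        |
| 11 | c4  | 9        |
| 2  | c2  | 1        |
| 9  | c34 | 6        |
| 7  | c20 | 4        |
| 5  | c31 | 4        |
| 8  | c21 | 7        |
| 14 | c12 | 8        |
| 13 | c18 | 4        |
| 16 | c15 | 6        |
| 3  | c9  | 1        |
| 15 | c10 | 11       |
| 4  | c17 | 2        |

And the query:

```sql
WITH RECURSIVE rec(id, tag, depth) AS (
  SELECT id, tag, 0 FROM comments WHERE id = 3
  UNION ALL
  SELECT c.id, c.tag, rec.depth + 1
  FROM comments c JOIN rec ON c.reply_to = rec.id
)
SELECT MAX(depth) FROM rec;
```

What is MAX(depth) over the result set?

Base: id=3 (c9) at depth 0.
Iteration 1: rows with reply_to in {3} -> c39 (id 6, depth 1).
Iteration 2: rows with reply_to in {6} -> c34 (id 9, depth 2), c15 (id 16, depth 2).
Iteration 3: rows with reply_to in {9,16} -> c4 (id 11, depth 3), c11 (id 12, depth 3).
Iteration 4: rows with reply_to in {11,12} -> c10 (id 15, depth 4).
Iteration 5: no rows with reply_to in {15}; recursion stops.
depth values: 0, 1, 2, 2, 3, 3, 4; the maximum is 4.

4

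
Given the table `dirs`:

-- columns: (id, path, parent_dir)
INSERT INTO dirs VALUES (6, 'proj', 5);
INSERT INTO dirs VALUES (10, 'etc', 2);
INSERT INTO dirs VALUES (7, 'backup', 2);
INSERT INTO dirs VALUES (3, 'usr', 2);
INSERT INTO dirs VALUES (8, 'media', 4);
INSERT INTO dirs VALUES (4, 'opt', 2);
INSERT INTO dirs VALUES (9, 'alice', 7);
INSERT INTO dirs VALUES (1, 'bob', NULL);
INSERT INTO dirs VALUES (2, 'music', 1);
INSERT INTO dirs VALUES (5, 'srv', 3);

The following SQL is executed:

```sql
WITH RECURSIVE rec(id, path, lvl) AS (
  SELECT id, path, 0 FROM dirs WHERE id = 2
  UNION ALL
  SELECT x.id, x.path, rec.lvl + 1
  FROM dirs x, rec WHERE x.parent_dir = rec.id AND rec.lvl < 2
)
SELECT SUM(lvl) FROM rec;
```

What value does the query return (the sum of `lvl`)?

10

Base: id=2 (music) at lvl 0.
Iteration 1: rows with parent_dir in {2} -> usr (id 3, lvl 1), opt (id 4, lvl 1), backup (id 7, lvl 1), etc (id 10, lvl 1).
Iteration 2: rows with parent_dir in {3,4,7,10} -> srv (id 5, lvl 2), media (id 8, lvl 2), alice (id 9, lvl 2).
Iteration 3: lvl < 2 fails for all current rows; recursion stops.
SUM(lvl) = 0 + 1 + 1 + 1 + 1 + 2 + 2 + 2 = 10.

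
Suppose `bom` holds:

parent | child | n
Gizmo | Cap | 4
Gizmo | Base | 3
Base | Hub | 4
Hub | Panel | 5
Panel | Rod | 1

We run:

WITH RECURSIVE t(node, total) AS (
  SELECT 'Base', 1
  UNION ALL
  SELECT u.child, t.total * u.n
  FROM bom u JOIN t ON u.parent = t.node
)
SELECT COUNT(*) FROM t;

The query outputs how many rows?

4

Base: (Base, total=1).
Iteration 1: components of {Base} -> Hub = 1*4 = 4.
Iteration 2: components of {Hub} -> Panel = 4*5 = 20.
Iteration 3: components of {Panel} -> Rod = 20*1 = 20.
Iteration 4: no further components; recursion stops.
Total rows emitted: 4.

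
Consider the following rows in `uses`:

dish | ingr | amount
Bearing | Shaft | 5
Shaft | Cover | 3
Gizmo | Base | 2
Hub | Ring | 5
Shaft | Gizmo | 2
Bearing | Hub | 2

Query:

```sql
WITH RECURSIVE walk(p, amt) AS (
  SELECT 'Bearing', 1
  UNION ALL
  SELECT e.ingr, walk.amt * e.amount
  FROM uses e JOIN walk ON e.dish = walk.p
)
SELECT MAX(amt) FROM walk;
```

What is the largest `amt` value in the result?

20

Base: (Bearing, amt=1).
Iteration 1: components of {Bearing} -> Hub = 1*2 = 2, Shaft = 1*5 = 5.
Iteration 2: components of {Hub,Shaft} -> Cover = 5*3 = 15, Gizmo = 5*2 = 10, Ring = 2*5 = 10.
Iteration 3: components of {Cover,Gizmo,Ring} -> Base = 10*2 = 20.
Iteration 4: no further components; recursion stops.
amt values: 1, 5, 2, 10, 15, 10, 20; the maximum is 20.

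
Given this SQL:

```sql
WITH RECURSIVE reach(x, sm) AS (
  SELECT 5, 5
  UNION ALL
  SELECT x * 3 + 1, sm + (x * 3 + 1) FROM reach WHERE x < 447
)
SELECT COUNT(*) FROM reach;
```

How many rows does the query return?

Base: x=5, sm=5.
Iteration 1: 5 < 447 holds -> x = 5 * 3 + 1 = 16, sm = 5 + 16 = 21.
Iteration 2: 16 < 447 holds -> x = 16 * 3 + 1 = 49, sm = 21 + 49 = 70.
Iteration 3: 49 < 447 holds -> x = 49 * 3 + 1 = 148, sm = 70 + 148 = 218.
Iteration 4: 148 < 447 holds -> x = 148 * 3 + 1 = 445, sm = 218 + 445 = 663.
Iteration 5: 445 < 447 holds -> x = 445 * 3 + 1 = 1336, sm = 663 + 1336 = 1999.
Iteration 6: 1336 < 447 fails; recursion stops.
Total rows emitted: 6.

6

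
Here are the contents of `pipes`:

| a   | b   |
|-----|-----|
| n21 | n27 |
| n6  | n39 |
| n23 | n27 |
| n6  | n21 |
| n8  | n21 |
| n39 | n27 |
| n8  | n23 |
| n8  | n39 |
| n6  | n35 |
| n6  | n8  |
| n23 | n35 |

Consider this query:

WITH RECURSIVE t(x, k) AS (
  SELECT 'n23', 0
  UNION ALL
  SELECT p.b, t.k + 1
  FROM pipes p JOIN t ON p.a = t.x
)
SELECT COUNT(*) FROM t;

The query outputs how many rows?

3

Base: (n23, k=0).
Iteration 1: edges from {n23} -> (n27, k=1), (n35, k=1).
Iteration 2: no outgoing edges from {n27,n35}; recursion stops.
Total rows emitted: 3.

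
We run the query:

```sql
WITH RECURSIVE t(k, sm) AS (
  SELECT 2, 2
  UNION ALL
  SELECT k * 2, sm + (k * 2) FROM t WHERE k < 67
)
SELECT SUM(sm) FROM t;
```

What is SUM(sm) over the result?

494

Base: k=2, sm=2.
Iteration 1: 2 < 67 holds -> k = 2 * 2 = 4, sm = 2 + 4 = 6.
Iteration 2: 4 < 67 holds -> k = 4 * 2 = 8, sm = 6 + 8 = 14.
Iteration 3: 8 < 67 holds -> k = 8 * 2 = 16, sm = 14 + 16 = 30.
Iteration 4: 16 < 67 holds -> k = 16 * 2 = 32, sm = 30 + 32 = 62.
Iteration 5: 32 < 67 holds -> k = 32 * 2 = 64, sm = 62 + 64 = 126.
Iteration 6: 64 < 67 holds -> k = 64 * 2 = 128, sm = 126 + 128 = 254.
Iteration 7: 128 < 67 fails; recursion stops.
SUM(sm) = 2 + 6 + 14 + 30 + 62 + 126 + 254 = 494.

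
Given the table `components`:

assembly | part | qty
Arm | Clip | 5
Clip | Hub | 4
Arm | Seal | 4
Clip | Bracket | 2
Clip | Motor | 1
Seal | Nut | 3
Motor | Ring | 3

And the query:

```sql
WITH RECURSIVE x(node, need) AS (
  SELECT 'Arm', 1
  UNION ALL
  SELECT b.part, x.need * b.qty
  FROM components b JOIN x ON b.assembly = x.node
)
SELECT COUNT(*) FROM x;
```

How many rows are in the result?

Base: (Arm, need=1).
Iteration 1: components of {Arm} -> Clip = 1*5 = 5, Seal = 1*4 = 4.
Iteration 2: components of {Clip,Seal} -> Bracket = 5*2 = 10, Hub = 5*4 = 20, Motor = 5*1 = 5, Nut = 4*3 = 12.
Iteration 3: components of {Bracket,Hub,Motor,Nut} -> Ring = 5*3 = 15.
Iteration 4: no further components; recursion stops.
Total rows emitted: 8.

8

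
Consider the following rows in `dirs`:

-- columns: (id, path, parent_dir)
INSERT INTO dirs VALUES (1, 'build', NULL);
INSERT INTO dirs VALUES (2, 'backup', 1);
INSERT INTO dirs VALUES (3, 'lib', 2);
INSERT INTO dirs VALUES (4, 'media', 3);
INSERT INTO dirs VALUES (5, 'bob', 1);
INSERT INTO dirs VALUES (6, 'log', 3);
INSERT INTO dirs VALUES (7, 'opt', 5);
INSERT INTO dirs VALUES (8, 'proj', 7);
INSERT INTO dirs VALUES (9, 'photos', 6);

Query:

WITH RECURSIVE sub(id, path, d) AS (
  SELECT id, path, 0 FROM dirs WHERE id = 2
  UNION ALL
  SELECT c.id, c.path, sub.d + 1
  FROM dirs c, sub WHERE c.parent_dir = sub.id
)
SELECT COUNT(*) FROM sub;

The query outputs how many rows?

Base: id=2 (backup) at d 0.
Iteration 1: rows with parent_dir in {2} -> lib (id 3, d 1).
Iteration 2: rows with parent_dir in {3} -> media (id 4, d 2), log (id 6, d 2).
Iteration 3: rows with parent_dir in {4,6} -> photos (id 9, d 3).
Iteration 4: no rows with parent_dir in {9}; recursion stops.
Total rows emitted: 5.

5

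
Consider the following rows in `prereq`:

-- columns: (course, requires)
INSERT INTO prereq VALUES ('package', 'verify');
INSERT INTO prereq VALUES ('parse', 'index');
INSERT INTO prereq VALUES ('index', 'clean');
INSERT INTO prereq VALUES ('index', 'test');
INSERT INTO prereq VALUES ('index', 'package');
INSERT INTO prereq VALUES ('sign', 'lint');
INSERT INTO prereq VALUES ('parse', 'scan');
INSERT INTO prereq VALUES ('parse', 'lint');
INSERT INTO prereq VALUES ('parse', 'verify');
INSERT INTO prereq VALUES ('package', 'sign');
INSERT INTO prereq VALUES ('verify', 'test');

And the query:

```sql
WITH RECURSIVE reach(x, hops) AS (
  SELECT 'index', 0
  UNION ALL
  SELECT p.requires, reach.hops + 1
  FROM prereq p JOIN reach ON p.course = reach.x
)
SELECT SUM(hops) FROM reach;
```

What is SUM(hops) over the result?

13

Base: (index, hops=0).
Iteration 1: edges from {index} -> (clean, hops=1), (package, hops=1), (test, hops=1).
Iteration 2: edges from {clean,package,test} -> (sign, hops=2), (verify, hops=2).
Iteration 3: edges from {sign,verify} -> (lint, hops=3), (test, hops=3).
Iteration 4: no outgoing edges from {lint,test}; recursion stops.
SUM(hops) = 0 + 1 + 1 + 1 + 2 + 2 + 3 + 3 = 13.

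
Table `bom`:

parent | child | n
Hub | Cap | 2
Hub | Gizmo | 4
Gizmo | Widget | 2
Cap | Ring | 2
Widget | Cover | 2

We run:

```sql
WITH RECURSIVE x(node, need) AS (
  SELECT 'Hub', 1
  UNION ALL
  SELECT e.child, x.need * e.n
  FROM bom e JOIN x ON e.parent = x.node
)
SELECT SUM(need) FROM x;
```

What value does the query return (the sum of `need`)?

35

Base: (Hub, need=1).
Iteration 1: components of {Hub} -> Cap = 1*2 = 2, Gizmo = 1*4 = 4.
Iteration 2: components of {Cap,Gizmo} -> Ring = 2*2 = 4, Widget = 4*2 = 8.
Iteration 3: components of {Ring,Widget} -> Cover = 8*2 = 16.
Iteration 4: no further components; recursion stops.
SUM(need) = 1 + 2 + 4 + 4 + 8 + 16 = 35.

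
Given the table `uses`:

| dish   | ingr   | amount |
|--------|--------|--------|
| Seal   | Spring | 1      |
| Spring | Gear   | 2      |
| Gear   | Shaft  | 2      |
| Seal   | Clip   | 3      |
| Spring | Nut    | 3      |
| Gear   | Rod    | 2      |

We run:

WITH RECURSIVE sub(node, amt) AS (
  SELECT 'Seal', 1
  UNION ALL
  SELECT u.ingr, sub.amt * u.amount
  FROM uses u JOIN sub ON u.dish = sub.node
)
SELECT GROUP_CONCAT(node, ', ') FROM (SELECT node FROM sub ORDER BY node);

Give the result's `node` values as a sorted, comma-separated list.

Clip, Gear, Nut, Rod, Seal, Shaft, Spring

Base: (Seal, amt=1).
Iteration 1: components of {Seal} -> Clip = 1*3 = 3, Spring = 1*1 = 1.
Iteration 2: components of {Clip,Spring} -> Gear = 1*2 = 2, Nut = 1*3 = 3.
Iteration 3: components of {Gear,Nut} -> Rod = 2*2 = 4, Shaft = 2*2 = 4.
Iteration 4: no further components; recursion stops.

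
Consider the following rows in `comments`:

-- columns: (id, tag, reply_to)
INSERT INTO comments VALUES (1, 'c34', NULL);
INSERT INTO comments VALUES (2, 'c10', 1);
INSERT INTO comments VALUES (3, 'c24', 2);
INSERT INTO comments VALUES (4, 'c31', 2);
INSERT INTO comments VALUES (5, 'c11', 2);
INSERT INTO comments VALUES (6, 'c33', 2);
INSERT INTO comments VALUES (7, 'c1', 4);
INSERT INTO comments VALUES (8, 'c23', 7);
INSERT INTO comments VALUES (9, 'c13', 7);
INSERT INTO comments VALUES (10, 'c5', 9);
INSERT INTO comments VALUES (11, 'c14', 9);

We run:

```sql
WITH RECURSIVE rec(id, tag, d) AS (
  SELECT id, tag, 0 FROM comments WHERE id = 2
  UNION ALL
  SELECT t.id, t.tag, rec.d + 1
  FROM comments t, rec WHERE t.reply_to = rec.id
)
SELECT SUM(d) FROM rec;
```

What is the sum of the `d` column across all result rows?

20

Base: id=2 (c10) at d 0.
Iteration 1: rows with reply_to in {2} -> c24 (id 3, d 1), c31 (id 4, d 1), c11 (id 5, d 1), c33 (id 6, d 1).
Iteration 2: rows with reply_to in {3,4,5,6} -> c1 (id 7, d 2).
Iteration 3: rows with reply_to in {7} -> c23 (id 8, d 3), c13 (id 9, d 3).
Iteration 4: rows with reply_to in {8,9} -> c5 (id 10, d 4), c14 (id 11, d 4).
Iteration 5: no rows with reply_to in {10,11}; recursion stops.
SUM(d) = 0 + 1 + 1 + 1 + 1 + 2 + 3 + 3 + 4 + 4 = 20.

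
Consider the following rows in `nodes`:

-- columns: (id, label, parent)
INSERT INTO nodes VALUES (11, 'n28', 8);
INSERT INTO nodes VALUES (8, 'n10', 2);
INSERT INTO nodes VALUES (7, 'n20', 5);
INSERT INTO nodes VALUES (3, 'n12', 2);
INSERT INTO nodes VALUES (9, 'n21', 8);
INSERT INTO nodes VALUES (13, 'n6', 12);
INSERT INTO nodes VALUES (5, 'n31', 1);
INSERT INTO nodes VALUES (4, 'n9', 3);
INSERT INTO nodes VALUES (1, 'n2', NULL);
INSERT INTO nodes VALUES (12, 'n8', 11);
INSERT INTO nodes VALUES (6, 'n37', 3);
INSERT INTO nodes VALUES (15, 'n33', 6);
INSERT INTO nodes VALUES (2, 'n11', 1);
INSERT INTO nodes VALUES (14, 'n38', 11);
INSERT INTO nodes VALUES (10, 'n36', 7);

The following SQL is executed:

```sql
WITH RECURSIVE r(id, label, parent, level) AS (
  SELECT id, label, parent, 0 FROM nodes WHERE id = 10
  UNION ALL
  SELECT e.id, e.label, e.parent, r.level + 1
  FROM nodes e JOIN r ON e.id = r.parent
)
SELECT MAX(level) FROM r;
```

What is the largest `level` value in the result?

Base: id=10 (n36), parent=7, level 0.
Iteration 1: join on id=7 -> n20 (id 7, parent=5, level 1).
Iteration 2: join on id=5 -> n31 (id 5, parent=1, level 2).
Iteration 3: join on id=1 -> n2 (id 1, parent=NULL, level 3).
Iteration 4: parent is NULL; no match; recursion stops.
level values: 0, 1, 2, 3; the maximum is 3.

3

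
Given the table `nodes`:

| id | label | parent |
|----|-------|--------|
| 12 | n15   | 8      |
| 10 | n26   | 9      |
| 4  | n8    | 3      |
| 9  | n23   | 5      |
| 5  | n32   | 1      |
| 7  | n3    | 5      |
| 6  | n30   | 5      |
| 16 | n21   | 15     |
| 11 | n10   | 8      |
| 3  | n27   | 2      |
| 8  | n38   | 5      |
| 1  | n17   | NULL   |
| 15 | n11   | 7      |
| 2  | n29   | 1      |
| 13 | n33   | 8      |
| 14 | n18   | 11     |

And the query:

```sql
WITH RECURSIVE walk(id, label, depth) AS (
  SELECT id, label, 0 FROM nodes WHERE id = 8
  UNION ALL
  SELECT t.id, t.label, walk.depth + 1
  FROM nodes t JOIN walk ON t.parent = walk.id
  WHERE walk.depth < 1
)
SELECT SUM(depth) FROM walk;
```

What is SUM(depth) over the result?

3

Base: id=8 (n38) at depth 0.
Iteration 1: rows with parent in {8} -> n10 (id 11, depth 1), n15 (id 12, depth 1), n33 (id 13, depth 1).
Iteration 2: depth < 1 fails for all current rows; recursion stops.
SUM(depth) = 0 + 1 + 1 + 1 = 3.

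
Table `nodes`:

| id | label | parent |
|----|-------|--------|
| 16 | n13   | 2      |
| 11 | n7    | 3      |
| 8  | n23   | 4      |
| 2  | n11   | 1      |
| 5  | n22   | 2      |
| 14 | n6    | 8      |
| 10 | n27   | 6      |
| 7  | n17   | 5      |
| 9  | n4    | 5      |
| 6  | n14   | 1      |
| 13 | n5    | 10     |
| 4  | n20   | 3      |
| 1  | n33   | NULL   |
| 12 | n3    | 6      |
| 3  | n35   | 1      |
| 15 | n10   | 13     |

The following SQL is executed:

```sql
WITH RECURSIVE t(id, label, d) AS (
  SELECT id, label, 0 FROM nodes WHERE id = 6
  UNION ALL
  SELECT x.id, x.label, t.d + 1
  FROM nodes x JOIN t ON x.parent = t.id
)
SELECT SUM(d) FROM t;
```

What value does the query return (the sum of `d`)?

7

Base: id=6 (n14) at d 0.
Iteration 1: rows with parent in {6} -> n27 (id 10, d 1), n3 (id 12, d 1).
Iteration 2: rows with parent in {10,12} -> n5 (id 13, d 2).
Iteration 3: rows with parent in {13} -> n10 (id 15, d 3).
Iteration 4: no rows with parent in {15}; recursion stops.
SUM(d) = 0 + 1 + 1 + 2 + 3 = 7.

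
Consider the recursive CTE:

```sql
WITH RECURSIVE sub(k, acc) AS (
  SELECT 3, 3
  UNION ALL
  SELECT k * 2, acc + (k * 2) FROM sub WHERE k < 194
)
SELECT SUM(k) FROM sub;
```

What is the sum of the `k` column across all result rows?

765

Base: k=3, acc=3.
Iteration 1: 3 < 194 holds -> k = 3 * 2 = 6, acc = 3 + 6 = 9.
Iteration 2: 6 < 194 holds -> k = 6 * 2 = 12, acc = 9 + 12 = 21.
Iteration 3: 12 < 194 holds -> k = 12 * 2 = 24, acc = 21 + 24 = 45.
Iteration 4: 24 < 194 holds -> k = 24 * 2 = 48, acc = 45 + 48 = 93.
Iteration 5: 48 < 194 holds -> k = 48 * 2 = 96, acc = 93 + 96 = 189.
Iteration 6: 96 < 194 holds -> k = 96 * 2 = 192, acc = 189 + 192 = 381.
Iteration 7: 192 < 194 holds -> k = 192 * 2 = 384, acc = 381 + 384 = 765.
Iteration 8: 384 < 194 fails; recursion stops.
SUM(k) = 3 + 6 + 12 + 24 + 48 + 96 + 192 + 384 = 765.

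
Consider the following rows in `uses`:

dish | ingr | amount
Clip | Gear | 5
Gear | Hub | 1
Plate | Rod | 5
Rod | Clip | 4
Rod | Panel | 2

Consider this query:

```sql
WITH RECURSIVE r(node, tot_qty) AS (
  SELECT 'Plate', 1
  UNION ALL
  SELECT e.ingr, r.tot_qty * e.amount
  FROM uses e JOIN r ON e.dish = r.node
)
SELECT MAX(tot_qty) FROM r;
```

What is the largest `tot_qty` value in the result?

100

Base: (Plate, tot_qty=1).
Iteration 1: components of {Plate} -> Rod = 1*5 = 5.
Iteration 2: components of {Rod} -> Clip = 5*4 = 20, Panel = 5*2 = 10.
Iteration 3: components of {Clip,Panel} -> Gear = 20*5 = 100.
Iteration 4: components of {Gear} -> Hub = 100*1 = 100.
Iteration 5: no further components; recursion stops.
tot_qty values: 1, 5, 10, 20, 100, 100; the maximum is 100.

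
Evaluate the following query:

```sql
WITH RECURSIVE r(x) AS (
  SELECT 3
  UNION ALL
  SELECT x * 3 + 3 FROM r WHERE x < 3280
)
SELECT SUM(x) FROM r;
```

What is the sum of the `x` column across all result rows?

14748

Base: x=3.
Iteration 1: 3 < 3280 holds -> x = 3 * 3 + 3 = 12.
Iteration 2: 12 < 3280 holds -> x = 12 * 3 + 3 = 39.
Iteration 3: 39 < 3280 holds -> x = 39 * 3 + 3 = 120.
Iteration 4: 120 < 3280 holds -> x = 120 * 3 + 3 = 363.
Iteration 5: 363 < 3280 holds -> x = 363 * 3 + 3 = 1092.
Iteration 6: 1092 < 3280 holds -> x = 1092 * 3 + 3 = 3279.
Iteration 7: 3279 < 3280 holds -> x = 3279 * 3 + 3 = 9840.
Iteration 8: 9840 < 3280 fails; recursion stops.
SUM(x) = 3 + 12 + 39 + 120 + 363 + 1092 + 3279 + 9840 = 14748.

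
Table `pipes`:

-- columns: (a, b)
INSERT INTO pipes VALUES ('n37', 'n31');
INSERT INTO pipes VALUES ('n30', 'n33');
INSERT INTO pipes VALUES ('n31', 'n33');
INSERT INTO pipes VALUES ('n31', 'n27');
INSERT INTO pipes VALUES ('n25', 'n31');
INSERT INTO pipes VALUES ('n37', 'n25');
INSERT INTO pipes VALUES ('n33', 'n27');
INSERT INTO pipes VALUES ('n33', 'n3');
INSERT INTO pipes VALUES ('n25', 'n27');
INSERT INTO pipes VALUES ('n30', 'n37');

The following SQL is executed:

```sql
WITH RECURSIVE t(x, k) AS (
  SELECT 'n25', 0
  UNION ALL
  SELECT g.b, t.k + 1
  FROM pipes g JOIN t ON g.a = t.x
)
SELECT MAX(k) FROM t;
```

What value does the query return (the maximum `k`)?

Base: (n25, k=0).
Iteration 1: edges from {n25} -> (n27, k=1), (n31, k=1).
Iteration 2: edges from {n27,n31} -> (n27, k=2), (n33, k=2).
Iteration 3: edges from {n27,n33} -> (n27, k=3), (n3, k=3).
Iteration 4: no outgoing edges from {n27,n3}; recursion stops.
k values: 0, 1, 1, 2, 2, 3, 3; the maximum is 3.

3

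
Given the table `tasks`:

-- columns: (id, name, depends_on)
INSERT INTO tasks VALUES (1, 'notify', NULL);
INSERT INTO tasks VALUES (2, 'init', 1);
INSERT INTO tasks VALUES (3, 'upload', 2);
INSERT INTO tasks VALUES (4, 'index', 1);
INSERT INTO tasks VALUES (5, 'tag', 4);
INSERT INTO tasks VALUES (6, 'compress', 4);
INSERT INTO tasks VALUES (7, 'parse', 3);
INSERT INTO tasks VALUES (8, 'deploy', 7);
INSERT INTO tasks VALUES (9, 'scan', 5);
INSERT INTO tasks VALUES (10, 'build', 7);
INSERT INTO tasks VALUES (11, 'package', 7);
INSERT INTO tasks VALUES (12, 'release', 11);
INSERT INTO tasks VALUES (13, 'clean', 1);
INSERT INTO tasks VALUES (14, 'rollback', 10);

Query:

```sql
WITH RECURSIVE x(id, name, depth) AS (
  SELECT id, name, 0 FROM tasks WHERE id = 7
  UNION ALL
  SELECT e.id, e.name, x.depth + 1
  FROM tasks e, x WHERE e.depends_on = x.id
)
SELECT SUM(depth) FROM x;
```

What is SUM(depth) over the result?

Base: id=7 (parse) at depth 0.
Iteration 1: rows with depends_on in {7} -> deploy (id 8, depth 1), build (id 10, depth 1), package (id 11, depth 1).
Iteration 2: rows with depends_on in {8,10,11} -> release (id 12, depth 2), rollback (id 14, depth 2).
Iteration 3: no rows with depends_on in {12,14}; recursion stops.
SUM(depth) = 0 + 1 + 1 + 1 + 2 + 2 = 7.

7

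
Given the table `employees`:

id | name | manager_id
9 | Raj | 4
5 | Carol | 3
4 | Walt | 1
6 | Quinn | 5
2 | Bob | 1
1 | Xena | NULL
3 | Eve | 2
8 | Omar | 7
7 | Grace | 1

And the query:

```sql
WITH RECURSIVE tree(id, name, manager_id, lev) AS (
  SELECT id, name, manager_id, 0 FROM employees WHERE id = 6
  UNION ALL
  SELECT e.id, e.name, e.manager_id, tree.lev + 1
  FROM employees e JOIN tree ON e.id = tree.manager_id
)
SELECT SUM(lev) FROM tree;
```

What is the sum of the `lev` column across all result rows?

10

Base: id=6 (Quinn), manager_id=5, lev 0.
Iteration 1: join on id=5 -> Carol (id 5, manager_id=3, lev 1).
Iteration 2: join on id=3 -> Eve (id 3, manager_id=2, lev 2).
Iteration 3: join on id=2 -> Bob (id 2, manager_id=1, lev 3).
Iteration 4: join on id=1 -> Xena (id 1, manager_id=NULL, lev 4).
Iteration 5: manager_id is NULL; no match; recursion stops.
SUM(lev) = 0 + 1 + 2 + 3 + 4 = 10.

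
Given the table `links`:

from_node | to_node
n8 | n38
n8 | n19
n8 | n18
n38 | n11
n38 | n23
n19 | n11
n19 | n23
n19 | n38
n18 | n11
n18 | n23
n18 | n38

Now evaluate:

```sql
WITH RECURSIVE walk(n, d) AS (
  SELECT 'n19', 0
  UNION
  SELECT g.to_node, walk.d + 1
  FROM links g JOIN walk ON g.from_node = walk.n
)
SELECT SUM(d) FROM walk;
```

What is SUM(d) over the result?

Base: (n19, d=0).
Iteration 1: edges from {n19} -> (n11, d=1), (n23, d=1), (n38, d=1).
Iteration 2: edges from {n11,n23,n38} -> (n11, d=2), (n23, d=2).
Iteration 3: no outgoing edges from {n11,n23}; recursion stops.
SUM(d) = 0 + 1 + 1 + 1 + 2 + 2 = 7.

7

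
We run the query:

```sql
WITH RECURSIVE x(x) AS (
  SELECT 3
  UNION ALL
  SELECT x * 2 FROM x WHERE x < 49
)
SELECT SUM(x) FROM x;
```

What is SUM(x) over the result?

189

Base: x=3.
Iteration 1: 3 < 49 holds -> x = 3 * 2 = 6.
Iteration 2: 6 < 49 holds -> x = 6 * 2 = 12.
Iteration 3: 12 < 49 holds -> x = 12 * 2 = 24.
Iteration 4: 24 < 49 holds -> x = 24 * 2 = 48.
Iteration 5: 48 < 49 holds -> x = 48 * 2 = 96.
Iteration 6: 96 < 49 fails; recursion stops.
SUM(x) = 3 + 6 + 12 + 24 + 48 + 96 = 189.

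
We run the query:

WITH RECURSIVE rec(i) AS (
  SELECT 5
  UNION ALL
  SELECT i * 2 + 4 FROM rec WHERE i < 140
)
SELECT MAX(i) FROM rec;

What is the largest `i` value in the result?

140

Base: i=5.
Iteration 1: 5 < 140 holds -> i = 5 * 2 + 4 = 14.
Iteration 2: 14 < 140 holds -> i = 14 * 2 + 4 = 32.
Iteration 3: 32 < 140 holds -> i = 32 * 2 + 4 = 68.
Iteration 4: 68 < 140 holds -> i = 68 * 2 + 4 = 140.
Iteration 5: 140 < 140 fails; recursion stops.
i values: 5, 14, 32, 68, 140; the maximum is 140.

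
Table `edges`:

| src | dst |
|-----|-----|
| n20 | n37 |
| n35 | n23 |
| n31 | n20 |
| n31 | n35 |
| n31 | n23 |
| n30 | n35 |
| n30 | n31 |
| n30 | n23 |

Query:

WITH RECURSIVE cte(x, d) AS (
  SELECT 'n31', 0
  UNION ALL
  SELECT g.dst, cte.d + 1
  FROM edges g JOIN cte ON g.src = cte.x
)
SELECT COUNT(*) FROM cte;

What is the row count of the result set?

Base: (n31, d=0).
Iteration 1: edges from {n31} -> (n20, d=1), (n23, d=1), (n35, d=1).
Iteration 2: edges from {n20,n23,n35} -> (n23, d=2), (n37, d=2).
Iteration 3: no outgoing edges from {n23,n37}; recursion stops.
Total rows emitted: 6.

6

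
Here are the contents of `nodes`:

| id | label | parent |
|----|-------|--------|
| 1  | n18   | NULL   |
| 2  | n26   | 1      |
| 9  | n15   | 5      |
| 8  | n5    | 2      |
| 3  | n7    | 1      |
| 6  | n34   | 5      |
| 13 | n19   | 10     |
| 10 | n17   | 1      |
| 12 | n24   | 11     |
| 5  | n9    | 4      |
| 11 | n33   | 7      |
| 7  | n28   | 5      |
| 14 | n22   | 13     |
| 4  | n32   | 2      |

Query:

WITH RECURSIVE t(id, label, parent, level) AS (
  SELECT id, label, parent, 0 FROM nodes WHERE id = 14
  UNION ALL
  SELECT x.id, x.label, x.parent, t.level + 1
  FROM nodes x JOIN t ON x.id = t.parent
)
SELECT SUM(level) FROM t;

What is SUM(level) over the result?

Base: id=14 (n22), parent=13, level 0.
Iteration 1: join on id=13 -> n19 (id 13, parent=10, level 1).
Iteration 2: join on id=10 -> n17 (id 10, parent=1, level 2).
Iteration 3: join on id=1 -> n18 (id 1, parent=NULL, level 3).
Iteration 4: parent is NULL; no match; recursion stops.
SUM(level) = 0 + 1 + 2 + 3 = 6.

6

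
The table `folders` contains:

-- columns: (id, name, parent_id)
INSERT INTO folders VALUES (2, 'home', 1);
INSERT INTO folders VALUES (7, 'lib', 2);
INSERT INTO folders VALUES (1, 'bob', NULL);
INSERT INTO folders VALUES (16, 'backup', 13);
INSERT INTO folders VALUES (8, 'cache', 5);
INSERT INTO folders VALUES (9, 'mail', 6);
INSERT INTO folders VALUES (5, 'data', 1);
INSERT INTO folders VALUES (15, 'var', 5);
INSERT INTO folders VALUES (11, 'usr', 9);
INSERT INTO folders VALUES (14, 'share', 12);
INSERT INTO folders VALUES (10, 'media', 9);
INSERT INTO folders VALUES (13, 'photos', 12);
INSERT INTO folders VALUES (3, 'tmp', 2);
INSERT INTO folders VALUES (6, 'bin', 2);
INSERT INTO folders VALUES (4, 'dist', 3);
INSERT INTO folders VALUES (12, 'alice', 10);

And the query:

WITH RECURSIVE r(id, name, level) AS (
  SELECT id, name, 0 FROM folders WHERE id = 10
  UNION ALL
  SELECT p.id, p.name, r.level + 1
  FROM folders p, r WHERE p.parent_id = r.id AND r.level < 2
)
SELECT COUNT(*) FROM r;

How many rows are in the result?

4

Base: id=10 (media) at level 0.
Iteration 1: rows with parent_id in {10} -> alice (id 12, level 1).
Iteration 2: rows with parent_id in {12} -> photos (id 13, level 2), share (id 14, level 2).
Iteration 3: level < 2 fails for all current rows; recursion stops.
Total rows emitted: 4.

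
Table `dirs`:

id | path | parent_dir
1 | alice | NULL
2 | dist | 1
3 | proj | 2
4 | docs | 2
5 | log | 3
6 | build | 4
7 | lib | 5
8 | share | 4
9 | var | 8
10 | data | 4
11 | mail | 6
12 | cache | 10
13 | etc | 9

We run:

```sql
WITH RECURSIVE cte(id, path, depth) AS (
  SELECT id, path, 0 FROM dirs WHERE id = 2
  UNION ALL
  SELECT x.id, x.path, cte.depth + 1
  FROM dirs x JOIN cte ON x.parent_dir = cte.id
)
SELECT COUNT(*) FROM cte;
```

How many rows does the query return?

Base: id=2 (dist) at depth 0.
Iteration 1: rows with parent_dir in {2} -> proj (id 3, depth 1), docs (id 4, depth 1).
Iteration 2: rows with parent_dir in {3,4} -> log (id 5, depth 2), build (id 6, depth 2), share (id 8, depth 2), data (id 10, depth 2).
Iteration 3: rows with parent_dir in {5,6,8,10} -> lib (id 7, depth 3), var (id 9, depth 3), mail (id 11, depth 3), cache (id 12, depth 3).
Iteration 4: rows with parent_dir in {7,9,11,12} -> etc (id 13, depth 4).
Iteration 5: no rows with parent_dir in {13}; recursion stops.
Total rows emitted: 12.

12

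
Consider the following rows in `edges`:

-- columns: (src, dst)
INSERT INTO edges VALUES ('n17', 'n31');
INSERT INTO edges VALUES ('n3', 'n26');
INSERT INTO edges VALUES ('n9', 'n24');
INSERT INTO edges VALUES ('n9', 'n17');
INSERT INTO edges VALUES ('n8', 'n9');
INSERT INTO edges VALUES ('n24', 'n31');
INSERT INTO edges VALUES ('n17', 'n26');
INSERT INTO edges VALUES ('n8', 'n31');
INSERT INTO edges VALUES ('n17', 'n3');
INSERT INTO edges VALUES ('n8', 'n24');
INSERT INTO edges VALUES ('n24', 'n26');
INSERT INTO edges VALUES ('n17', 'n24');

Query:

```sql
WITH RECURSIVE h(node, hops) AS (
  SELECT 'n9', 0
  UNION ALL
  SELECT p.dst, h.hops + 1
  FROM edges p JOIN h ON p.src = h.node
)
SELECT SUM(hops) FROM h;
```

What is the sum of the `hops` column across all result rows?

Base: (n9, hops=0).
Iteration 1: edges from {n9} -> (n17, hops=1), (n24, hops=1).
Iteration 2: edges from {n17,n24} -> (n24, hops=2), (n26, hops=2) x2, (n3, hops=2), (n31, hops=2) x2. [UNION ALL keeps all 6 new rows, including repeats]
Iteration 3: edges from {n24,n26,n3,n31} -> (n26, hops=3) x2, (n31, hops=3). [UNION ALL keeps all 3 new rows, including repeats]
Iteration 4: no outgoing edges from {n26,n31}; recursion stops.
SUM(hops) = 0 + 1 + 1 + 2 + 2 + 2 + 2 + 2 + 2 + 3 + 3 + 3 = 23.

23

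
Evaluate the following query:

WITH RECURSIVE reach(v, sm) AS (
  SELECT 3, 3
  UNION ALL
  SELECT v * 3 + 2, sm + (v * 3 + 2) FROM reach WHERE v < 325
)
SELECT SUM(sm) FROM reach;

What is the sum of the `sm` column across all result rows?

2151

Base: v=3, sm=3.
Iteration 1: 3 < 325 holds -> v = 3 * 3 + 2 = 11, sm = 3 + 11 = 14.
Iteration 2: 11 < 325 holds -> v = 11 * 3 + 2 = 35, sm = 14 + 35 = 49.
Iteration 3: 35 < 325 holds -> v = 35 * 3 + 2 = 107, sm = 49 + 107 = 156.
Iteration 4: 107 < 325 holds -> v = 107 * 3 + 2 = 323, sm = 156 + 323 = 479.
Iteration 5: 323 < 325 holds -> v = 323 * 3 + 2 = 971, sm = 479 + 971 = 1450.
Iteration 6: 971 < 325 fails; recursion stops.
SUM(sm) = 3 + 14 + 49 + 156 + 479 + 1450 = 2151.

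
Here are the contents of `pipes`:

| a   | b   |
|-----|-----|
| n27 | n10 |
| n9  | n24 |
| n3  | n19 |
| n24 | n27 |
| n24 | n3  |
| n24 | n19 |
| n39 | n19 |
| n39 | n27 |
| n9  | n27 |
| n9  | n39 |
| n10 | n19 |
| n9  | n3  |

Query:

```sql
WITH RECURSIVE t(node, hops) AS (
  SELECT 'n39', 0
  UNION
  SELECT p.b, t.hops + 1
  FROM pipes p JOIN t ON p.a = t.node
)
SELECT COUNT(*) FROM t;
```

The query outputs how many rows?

Base: (n39, hops=0).
Iteration 1: edges from {n39} -> (n19, hops=1), (n27, hops=1).
Iteration 2: edges from {n19,n27} -> (n10, hops=2).
Iteration 3: edges from {n10} -> (n19, hops=3).
Iteration 4: no outgoing edges from {n19}; recursion stops.
Total rows emitted: 5.

5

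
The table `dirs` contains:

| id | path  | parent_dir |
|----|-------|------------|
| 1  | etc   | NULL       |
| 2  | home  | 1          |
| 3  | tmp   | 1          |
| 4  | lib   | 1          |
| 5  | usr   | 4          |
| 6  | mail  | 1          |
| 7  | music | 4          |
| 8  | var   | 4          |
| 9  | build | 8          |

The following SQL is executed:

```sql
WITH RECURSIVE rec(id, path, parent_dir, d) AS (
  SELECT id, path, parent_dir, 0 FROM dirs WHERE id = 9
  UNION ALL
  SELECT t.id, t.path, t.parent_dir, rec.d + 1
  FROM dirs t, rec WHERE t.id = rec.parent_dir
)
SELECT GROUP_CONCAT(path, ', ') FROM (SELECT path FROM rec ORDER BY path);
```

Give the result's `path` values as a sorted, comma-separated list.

Base: id=9 (build), parent_dir=8, d 0.
Iteration 1: join on id=8 -> var (id 8, parent_dir=4, d 1).
Iteration 2: join on id=4 -> lib (id 4, parent_dir=1, d 2).
Iteration 3: join on id=1 -> etc (id 1, parent_dir=NULL, d 3).
Iteration 4: parent_dir is NULL; no match; recursion stops.

build, etc, lib, var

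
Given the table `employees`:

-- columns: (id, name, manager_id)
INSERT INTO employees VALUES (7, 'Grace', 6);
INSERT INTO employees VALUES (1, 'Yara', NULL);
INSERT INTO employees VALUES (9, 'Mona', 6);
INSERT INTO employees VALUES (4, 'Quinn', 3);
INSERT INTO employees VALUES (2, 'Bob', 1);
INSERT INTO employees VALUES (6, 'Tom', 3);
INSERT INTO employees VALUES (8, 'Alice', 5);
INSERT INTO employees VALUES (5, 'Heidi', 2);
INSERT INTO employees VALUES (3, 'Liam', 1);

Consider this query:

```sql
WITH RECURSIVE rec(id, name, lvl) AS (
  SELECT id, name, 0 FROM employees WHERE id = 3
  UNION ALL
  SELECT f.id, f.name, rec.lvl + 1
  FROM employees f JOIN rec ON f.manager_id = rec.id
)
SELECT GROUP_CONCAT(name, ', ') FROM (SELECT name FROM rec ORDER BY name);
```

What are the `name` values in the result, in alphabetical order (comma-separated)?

Base: id=3 (Liam) at lvl 0.
Iteration 1: rows with manager_id in {3} -> Quinn (id 4, lvl 1), Tom (id 6, lvl 1).
Iteration 2: rows with manager_id in {4,6} -> Grace (id 7, lvl 2), Mona (id 9, lvl 2).
Iteration 3: no rows with manager_id in {7,9}; recursion stops.

Grace, Liam, Mona, Quinn, Tom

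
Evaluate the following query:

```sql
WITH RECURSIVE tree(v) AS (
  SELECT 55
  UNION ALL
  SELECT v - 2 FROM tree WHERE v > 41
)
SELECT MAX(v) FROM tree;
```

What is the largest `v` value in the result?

55

Base: v=55.
Iteration 1: 55 > 41 holds -> v = 55 - 2 = 53.
Iteration 2: 53 > 41 holds -> v = 53 - 2 = 51.
Iteration 3: 51 > 41 holds -> v = 51 - 2 = 49.
Iteration 4: 49 > 41 holds -> v = 49 - 2 = 47.
Iteration 5: 47 > 41 holds -> v = 47 - 2 = 45.
Iteration 6: 45 > 41 holds -> v = 45 - 2 = 43.
Iteration 7: 43 > 41 holds -> v = 43 - 2 = 41.
Iteration 8: 41 > 41 fails; recursion stops.
v values: 55, 53, 51, 49, 47, 45, 43, 41; the maximum is 55.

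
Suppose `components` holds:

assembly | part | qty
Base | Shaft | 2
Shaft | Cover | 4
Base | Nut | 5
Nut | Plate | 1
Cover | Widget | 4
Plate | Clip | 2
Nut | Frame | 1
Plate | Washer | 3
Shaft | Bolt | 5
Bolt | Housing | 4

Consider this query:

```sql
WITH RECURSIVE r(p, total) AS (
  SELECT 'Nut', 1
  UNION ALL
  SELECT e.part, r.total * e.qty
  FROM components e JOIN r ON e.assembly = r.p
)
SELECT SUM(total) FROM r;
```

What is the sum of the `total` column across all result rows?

8

Base: (Nut, total=1).
Iteration 1: components of {Nut} -> Frame = 1*1 = 1, Plate = 1*1 = 1.
Iteration 2: components of {Frame,Plate} -> Clip = 1*2 = 2, Washer = 1*3 = 3.
Iteration 3: no further components; recursion stops.
SUM(total) = 1 + 1 + 1 + 2 + 3 = 8.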